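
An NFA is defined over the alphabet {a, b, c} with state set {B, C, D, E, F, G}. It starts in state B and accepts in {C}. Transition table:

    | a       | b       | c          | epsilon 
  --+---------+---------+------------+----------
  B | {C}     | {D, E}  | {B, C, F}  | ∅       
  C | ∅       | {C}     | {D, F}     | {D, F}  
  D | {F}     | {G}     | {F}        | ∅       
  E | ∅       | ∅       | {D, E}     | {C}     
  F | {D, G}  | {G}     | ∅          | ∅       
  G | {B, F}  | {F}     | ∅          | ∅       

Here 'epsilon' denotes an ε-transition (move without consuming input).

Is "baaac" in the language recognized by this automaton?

Start in {B}.
Read 'b': B→{D, E}; union {D, E}; ε-closure = {C, D, E, F}.
Read 'a': C→∅, D→{F}, E→∅, F→{D, G}; now {D, F, G}.
Read 'a': D→{F}, F→{D, G}, G→{B, F}; now {B, D, F, G}.
Read 'a': B→{C}, D→{F}, F→{D, G}, G→{B, F}; now {B, C, D, F, G}.
Read 'c': B→{B, C, F}, C→{D, F}, D→{F}, F→∅, G→∅; now {B, C, D, F}.
The final set {B, C, D, F} contains the accepting state C.

Yes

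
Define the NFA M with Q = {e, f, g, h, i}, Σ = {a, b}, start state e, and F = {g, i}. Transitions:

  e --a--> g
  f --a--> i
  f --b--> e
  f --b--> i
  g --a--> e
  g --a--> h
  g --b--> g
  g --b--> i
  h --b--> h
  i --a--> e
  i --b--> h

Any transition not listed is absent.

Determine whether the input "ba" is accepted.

No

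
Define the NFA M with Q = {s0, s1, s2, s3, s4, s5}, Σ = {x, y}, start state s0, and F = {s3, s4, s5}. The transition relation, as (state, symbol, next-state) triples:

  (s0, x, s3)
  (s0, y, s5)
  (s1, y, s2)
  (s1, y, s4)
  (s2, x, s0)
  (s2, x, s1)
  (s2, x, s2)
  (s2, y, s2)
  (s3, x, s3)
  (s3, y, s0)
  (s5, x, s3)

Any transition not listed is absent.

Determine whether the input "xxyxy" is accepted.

No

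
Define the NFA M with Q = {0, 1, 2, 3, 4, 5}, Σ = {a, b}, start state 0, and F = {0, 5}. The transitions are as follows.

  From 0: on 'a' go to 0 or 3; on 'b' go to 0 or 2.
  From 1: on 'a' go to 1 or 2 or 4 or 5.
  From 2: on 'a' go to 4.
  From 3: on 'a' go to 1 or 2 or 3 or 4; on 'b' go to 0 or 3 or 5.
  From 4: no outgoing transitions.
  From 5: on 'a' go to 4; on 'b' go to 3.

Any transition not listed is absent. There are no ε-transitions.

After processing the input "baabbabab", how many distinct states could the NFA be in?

4

Start in {0}.
Read 'b': 0→{0, 2}; now {0, 2}.
Read 'a': 0→{0, 3}, 2→{4}; now {0, 3, 4}.
Read 'a': 0→{0, 3}, 3→{1, 2, 3, 4}, 4→∅; now {0, 1, 2, 3, 4}.
Read 'b': 0→{0, 2}, 1→∅, 2→∅, 3→{0, 3, 5}, 4→∅; now {0, 2, 3, 5}.
Read 'b': 0→{0, 2}, 2→∅, 3→{0, 3, 5}, 5→{3}; now {0, 2, 3, 5}.
Read 'a': 0→{0, 3}, 2→{4}, 3→{1, 2, 3, 4}, 5→{4}; now {0, 1, 2, 3, 4}.
Read 'b': 0→{0, 2}, 1→∅, 2→∅, 3→{0, 3, 5}, 4→∅; now {0, 2, 3, 5}.
Read 'a': 0→{0, 3}, 2→{4}, 3→{1, 2, 3, 4}, 5→{4}; now {0, 1, 2, 3, 4}.
Read 'b': 0→{0, 2}, 1→∅, 2→∅, 3→{0, 3, 5}, 4→∅; now {0, 2, 3, 5}.
That set has 4 states.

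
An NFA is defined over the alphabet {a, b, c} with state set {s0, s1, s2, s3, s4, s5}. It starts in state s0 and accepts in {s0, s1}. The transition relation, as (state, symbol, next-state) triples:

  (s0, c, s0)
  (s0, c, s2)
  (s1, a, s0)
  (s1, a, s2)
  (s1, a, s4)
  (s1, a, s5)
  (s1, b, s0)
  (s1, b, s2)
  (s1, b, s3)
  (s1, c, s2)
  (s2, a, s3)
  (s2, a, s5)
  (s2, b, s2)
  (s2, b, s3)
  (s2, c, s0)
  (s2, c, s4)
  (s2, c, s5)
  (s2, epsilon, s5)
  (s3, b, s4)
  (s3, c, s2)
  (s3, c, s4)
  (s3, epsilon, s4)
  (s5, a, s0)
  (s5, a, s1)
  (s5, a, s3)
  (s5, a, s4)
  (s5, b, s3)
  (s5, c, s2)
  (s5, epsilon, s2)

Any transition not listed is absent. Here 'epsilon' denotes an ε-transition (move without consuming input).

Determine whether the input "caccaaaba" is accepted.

Yes

Start in {s0}.
Read 'c': s0→{s0, s2}; union {s0, s2}; ε-closure = {s0, s2, s5}.
Read 'a': s0→∅, s2→{s3, s5}, s5→{s0, s1, s3, s4}; union {s0, s1, s3, s4, s5}; ε-closure = {s0, s1, s2, s3, s4, s5}.
Read 'c': s0→{s0, s2}, s1→{s2}, s2→{s0, s4, s5}, s3→{s2, s4}, s4→∅, s5→{s2}; now {s0, s2, s4, s5}.
Read 'c': s0→{s0, s2}, s2→{s0, s4, s5}, s4→∅, s5→{s2}; now {s0, s2, s4, s5}.
Read 'a': s0→∅, s2→{s3, s5}, s4→∅, s5→{s0, s1, s3, s4}; union {s0, s1, s3, s4, s5}; ε-closure = {s0, s1, s2, s3, s4, s5}.
Read 'a': s0→∅, s1→{s0, s2, s4, s5}, s2→{s3, s5}, s3→∅, s4→∅, s5→{s0, s1, s3, s4}; now {s0, s1, s2, s3, s4, s5}.
Read 'a': s0→∅, s1→{s0, s2, s4, s5}, s2→{s3, s5}, s3→∅, s4→∅, s5→{s0, s1, s3, s4}; now {s0, s1, s2, s3, s4, s5}.
Read 'b': s0→∅, s1→{s0, s2, s3}, s2→{s2, s3}, s3→{s4}, s4→∅, s5→{s3}; union {s0, s2, s3, s4}; ε-closure = {s0, s2, s3, s4, s5}.
Read 'a': s0→∅, s2→{s3, s5}, s3→∅, s4→∅, s5→{s0, s1, s3, s4}; union {s0, s1, s3, s4, s5}; ε-closure = {s0, s1, s2, s3, s4, s5}.
The final set {s0, s1, s2, s3, s4, s5} contains the accepting states s0, s1.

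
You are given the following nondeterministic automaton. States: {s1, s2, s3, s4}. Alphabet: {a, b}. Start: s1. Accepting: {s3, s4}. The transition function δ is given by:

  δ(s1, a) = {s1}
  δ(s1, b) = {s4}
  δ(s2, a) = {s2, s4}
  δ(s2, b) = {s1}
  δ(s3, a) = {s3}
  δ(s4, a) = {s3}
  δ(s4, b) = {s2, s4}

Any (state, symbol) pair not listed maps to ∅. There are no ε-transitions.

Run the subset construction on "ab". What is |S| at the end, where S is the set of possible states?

1

Start in {s1}.
Read 'a': s1→{s1}; now {s1}.
Read 'b': s1→{s4}; now {s4}.
That set has 1 state.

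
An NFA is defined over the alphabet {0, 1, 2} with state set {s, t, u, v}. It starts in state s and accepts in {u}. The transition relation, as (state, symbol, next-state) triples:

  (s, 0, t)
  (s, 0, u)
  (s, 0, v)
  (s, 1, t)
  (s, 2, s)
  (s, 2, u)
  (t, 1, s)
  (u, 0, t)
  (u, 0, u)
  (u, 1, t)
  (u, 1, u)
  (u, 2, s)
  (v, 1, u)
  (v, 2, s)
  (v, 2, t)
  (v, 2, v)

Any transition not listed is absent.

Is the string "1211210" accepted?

Start in {s}.
Read '1': s→{t}; now {t}.
Read '2': t→∅; now ∅.
The set is empty and remains empty for the remaining 5 symbols.
The final set ∅ contains no accepting state.

No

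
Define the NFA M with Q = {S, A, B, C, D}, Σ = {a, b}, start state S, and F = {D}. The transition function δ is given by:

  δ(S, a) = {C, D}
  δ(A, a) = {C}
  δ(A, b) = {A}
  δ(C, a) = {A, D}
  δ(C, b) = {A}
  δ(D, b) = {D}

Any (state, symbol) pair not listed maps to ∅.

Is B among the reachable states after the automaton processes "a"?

No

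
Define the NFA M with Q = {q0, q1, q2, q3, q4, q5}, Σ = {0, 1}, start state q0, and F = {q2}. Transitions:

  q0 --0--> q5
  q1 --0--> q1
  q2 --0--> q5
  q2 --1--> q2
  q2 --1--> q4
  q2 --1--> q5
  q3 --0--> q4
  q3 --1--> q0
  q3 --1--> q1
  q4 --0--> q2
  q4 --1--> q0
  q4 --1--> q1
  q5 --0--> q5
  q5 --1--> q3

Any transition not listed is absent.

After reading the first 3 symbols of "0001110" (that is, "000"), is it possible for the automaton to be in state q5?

Yes

Start in {q0}.
Read '0': q0→{q5}; now {q5}.
Read '0': q5→{q5}; now {q5}.
Read '0': q5→{q5}; now {q5}.
State q5 is in {q5}.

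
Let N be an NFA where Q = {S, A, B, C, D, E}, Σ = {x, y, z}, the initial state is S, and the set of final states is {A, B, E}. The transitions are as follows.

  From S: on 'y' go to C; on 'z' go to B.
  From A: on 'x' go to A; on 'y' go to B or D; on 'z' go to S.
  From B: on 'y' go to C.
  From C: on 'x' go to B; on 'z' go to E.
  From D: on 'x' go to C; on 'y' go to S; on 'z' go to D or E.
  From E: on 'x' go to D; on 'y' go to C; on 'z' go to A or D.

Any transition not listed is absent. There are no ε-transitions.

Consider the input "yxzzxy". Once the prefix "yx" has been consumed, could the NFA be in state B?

Yes

Start in {S}.
Read 'y': S→{C}; now {C}.
Read 'x': C→{B}; now {B}.
State B is in {B}.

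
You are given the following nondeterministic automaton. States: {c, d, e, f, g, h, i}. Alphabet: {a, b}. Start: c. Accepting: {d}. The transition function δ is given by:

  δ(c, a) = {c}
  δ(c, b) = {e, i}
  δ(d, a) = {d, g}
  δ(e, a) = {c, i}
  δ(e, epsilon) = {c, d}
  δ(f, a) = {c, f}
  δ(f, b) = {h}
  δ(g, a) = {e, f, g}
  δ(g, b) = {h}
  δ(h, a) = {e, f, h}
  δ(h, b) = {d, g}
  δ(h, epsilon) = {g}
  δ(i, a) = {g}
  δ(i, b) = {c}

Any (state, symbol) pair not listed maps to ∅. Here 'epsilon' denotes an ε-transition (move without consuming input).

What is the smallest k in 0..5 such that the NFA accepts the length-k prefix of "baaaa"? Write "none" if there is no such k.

1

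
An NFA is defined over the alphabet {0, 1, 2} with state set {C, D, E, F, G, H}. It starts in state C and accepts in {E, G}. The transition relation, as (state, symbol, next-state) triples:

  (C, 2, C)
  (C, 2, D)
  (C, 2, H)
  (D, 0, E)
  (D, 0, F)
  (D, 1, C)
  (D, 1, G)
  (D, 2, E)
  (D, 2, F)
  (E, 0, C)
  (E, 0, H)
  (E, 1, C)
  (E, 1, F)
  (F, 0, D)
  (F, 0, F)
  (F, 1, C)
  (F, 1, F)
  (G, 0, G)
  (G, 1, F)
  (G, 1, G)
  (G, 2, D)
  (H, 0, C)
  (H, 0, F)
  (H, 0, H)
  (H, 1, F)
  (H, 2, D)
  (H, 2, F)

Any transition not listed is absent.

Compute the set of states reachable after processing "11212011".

Start in {C}.
Read '1': C→∅; now ∅.
The set is empty and remains empty for the remaining 7 symbols.

∅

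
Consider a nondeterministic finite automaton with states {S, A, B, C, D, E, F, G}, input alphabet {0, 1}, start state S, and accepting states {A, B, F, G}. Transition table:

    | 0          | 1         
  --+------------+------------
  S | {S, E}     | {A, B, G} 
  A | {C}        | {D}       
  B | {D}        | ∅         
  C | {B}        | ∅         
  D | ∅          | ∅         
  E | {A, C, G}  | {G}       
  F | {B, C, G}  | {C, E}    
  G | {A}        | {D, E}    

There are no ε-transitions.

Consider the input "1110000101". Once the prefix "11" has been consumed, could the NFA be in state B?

No

Start in {S}.
Read '1': S→{A, B, G}; now {A, B, G}.
Read '1': A→{D}, B→∅, G→{D, E}; now {D, E}.
State B is not in {D, E}.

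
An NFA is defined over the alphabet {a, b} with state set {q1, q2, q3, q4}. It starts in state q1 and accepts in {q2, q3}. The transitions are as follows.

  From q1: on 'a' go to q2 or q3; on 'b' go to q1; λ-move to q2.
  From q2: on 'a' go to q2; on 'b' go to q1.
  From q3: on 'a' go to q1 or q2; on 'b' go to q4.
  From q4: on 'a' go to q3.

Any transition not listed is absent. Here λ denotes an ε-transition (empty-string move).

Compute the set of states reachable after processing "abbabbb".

{q1, q2}

Start: ε-closure({q1}) = {q1, q2}.
Read 'a': {q1, q2} → {q2, q3}.
Read 'b': {q2, q3} → {q1, q2, q4}.
Read 'b': {q1, q2, q4} → {q1, q2}.
Read 'a': {q1, q2} → {q2, q3}.
Read 'b': {q2, q3} → {q1, q2, q4}.
Read 'b': {q1, q2, q4} → {q1, q2}.
Read 'b': {q1, q2} → {q1, q2}.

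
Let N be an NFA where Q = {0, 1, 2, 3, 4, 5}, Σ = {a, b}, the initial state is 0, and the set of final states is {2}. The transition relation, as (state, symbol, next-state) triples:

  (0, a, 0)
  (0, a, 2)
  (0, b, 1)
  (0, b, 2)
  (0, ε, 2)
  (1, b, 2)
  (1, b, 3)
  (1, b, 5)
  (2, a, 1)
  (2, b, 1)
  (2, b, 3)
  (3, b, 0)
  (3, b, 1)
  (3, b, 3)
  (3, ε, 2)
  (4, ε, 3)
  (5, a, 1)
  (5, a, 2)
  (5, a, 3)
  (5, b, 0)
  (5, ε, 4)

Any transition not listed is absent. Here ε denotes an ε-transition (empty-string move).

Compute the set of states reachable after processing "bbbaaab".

Start: ε-closure({0}) = {0, 2}.
Read 'b': {0, 2} → {1, 2, 3}.
Read 'b': {1, 2, 3} → {0, 1, 2, 3, 4, 5}.
Read 'b': {0, 1, 2, 3, 4, 5} → {0, 1, 2, 3, 4, 5}.
Read 'a': {0, 1, 2, 3, 4, 5} → {0, 1, 2, 3}.
Read 'a': {0, 1, 2, 3} → {0, 1, 2}.
Read 'a': {0, 1, 2} → {0, 1, 2}.
Read 'b': {0, 1, 2} → {1, 2, 3, 4, 5}.

{1, 2, 3, 4, 5}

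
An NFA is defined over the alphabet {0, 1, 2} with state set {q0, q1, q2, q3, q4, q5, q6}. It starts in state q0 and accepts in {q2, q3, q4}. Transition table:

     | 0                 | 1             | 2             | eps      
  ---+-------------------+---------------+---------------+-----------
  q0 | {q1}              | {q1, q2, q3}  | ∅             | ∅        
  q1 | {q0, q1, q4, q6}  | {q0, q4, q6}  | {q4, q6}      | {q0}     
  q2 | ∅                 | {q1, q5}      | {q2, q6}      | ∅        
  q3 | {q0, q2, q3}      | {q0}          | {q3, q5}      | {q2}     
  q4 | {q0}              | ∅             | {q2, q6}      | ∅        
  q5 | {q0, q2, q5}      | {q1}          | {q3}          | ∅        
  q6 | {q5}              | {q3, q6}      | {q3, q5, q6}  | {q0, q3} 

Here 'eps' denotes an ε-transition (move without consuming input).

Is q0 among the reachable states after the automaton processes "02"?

Yes

Start in {q0}.
Read '0': {q0} → {q0, q1}.
Read '2': {q0, q1} → {q0, q2, q3, q4, q6}.
State q0 is in {q0, q2, q3, q4, q6}.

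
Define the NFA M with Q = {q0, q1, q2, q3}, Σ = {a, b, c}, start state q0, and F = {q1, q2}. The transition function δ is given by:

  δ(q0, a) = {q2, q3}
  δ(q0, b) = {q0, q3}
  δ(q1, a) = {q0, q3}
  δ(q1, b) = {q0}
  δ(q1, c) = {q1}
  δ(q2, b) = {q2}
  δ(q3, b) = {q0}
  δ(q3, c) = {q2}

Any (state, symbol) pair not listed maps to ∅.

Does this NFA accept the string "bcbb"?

Start in {q0}.
Read 'b': {q0} → {q0, q3}.
Read 'c': {q0, q3} → {q2}.
Read 'b': {q2} → {q2}.
Read 'b': {q2} → {q2}.
The final set {q2} contains the accepting state q2.

Yes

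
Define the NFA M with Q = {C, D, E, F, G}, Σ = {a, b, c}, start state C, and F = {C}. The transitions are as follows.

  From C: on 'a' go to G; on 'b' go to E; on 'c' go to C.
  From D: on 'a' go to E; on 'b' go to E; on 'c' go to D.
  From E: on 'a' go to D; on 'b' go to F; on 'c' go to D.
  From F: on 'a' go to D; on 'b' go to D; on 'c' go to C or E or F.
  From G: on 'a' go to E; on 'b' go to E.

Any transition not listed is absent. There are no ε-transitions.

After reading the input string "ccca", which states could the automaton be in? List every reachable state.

Start in {C}.
Read 'c': {C} → {C}.
Read 'c': {C} → {C}.
Read 'c': {C} → {C}.
Read 'a': {C} → {G}.

{G}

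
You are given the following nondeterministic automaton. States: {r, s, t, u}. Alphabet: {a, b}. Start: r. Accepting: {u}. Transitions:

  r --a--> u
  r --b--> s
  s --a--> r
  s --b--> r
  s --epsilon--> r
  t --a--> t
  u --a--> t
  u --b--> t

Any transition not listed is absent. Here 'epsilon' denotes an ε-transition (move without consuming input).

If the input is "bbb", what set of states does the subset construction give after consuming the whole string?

{r, s}

Start in {r}.
Read 'b': r→{s}; union {s}; ε-closure = {r, s}.
Read 'b': r→{s}, s→{r}; now {r, s}.
Read 'b': r→{s}, s→{r}; now {r, s}.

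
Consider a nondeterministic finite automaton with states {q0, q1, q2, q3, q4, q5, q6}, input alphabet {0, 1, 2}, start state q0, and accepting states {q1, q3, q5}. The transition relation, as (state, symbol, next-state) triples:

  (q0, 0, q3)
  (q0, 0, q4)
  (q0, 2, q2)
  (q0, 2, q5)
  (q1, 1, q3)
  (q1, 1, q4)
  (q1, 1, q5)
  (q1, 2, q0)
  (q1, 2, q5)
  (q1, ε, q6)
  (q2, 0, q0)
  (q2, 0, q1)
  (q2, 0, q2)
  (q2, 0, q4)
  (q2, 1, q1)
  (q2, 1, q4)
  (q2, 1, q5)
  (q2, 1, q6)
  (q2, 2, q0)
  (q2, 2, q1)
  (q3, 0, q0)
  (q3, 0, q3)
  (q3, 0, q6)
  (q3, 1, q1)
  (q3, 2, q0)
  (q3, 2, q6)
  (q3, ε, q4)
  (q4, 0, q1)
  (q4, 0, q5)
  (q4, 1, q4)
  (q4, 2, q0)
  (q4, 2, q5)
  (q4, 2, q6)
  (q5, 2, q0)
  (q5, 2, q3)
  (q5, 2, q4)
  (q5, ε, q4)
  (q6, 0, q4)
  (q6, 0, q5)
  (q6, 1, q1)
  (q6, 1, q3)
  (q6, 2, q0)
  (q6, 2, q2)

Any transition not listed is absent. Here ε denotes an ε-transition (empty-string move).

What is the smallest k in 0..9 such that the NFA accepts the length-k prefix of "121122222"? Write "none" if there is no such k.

Start in {q0}.
Read '1': {q0} → ∅.
The set is empty and remains empty for the remaining 8 symbols.
No reachable set along the way intersects F.

none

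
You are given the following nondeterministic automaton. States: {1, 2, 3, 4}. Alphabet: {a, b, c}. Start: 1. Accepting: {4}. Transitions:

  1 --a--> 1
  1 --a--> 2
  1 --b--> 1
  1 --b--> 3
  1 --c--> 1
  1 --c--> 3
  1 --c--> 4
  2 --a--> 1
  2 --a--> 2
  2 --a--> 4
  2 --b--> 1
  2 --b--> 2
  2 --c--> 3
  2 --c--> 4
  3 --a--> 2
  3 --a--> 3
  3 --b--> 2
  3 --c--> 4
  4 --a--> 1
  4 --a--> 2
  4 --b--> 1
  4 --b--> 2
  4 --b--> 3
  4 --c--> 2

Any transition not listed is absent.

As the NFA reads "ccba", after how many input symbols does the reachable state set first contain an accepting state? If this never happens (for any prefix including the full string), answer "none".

1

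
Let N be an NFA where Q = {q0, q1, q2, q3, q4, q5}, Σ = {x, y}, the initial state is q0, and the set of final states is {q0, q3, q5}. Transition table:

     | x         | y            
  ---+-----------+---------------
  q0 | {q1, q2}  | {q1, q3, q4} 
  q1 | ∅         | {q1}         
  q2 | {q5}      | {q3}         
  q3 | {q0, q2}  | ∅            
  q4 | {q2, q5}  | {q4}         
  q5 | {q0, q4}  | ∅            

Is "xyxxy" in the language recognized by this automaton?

Start in {q0}.
Read 'x': {q0} → {q1, q2}.
Read 'y': {q1, q2} → {q1, q3}.
Read 'x': {q1, q3} → {q0, q2}.
Read 'x': {q0, q2} → {q1, q2, q5}.
Read 'y': {q1, q2, q5} → {q1, q3}.
The final set {q1, q3} contains the accepting state q3.

Yes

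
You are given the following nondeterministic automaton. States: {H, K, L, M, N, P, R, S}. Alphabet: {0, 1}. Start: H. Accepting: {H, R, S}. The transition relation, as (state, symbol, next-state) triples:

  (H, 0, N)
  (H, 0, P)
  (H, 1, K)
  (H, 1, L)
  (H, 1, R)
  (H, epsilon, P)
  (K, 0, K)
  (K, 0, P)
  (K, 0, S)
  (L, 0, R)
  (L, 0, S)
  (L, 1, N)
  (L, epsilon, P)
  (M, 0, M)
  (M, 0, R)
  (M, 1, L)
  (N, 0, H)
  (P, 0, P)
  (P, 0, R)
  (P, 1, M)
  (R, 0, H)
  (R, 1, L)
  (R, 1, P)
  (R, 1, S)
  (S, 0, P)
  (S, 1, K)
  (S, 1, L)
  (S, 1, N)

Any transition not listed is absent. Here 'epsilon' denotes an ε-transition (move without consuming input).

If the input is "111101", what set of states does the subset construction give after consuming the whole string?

{K, L, M, N, P, R, S}

Start: ε-closure({H}) = {H, P}.
Read '1': {H, P} → {K, L, M, P, R}.
Read '1': {K, L, M, P, R} → {L, M, N, P, S}.
Read '1': {L, M, N, P, S} → {K, L, M, N, P}.
Read '1': {K, L, M, N, P} → {L, M, N, P}.
Read '0': {L, M, N, P} → {H, M, P, R, S}.
Read '1': {H, M, P, R, S} → {K, L, M, N, P, R, S}.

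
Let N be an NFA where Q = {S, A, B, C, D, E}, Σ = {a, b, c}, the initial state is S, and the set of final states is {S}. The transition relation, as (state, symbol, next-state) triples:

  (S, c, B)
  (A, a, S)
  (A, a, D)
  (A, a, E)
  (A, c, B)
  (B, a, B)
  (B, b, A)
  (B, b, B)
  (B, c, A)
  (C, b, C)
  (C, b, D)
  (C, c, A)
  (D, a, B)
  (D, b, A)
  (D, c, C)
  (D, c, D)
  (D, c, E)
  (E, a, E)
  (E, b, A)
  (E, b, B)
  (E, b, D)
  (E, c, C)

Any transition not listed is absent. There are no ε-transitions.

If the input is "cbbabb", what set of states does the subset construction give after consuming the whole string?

Start in {S}.
Read 'c': {S} → {B}.
Read 'b': {B} → {A, B}.
Read 'b': {A, B} → {A, B}.
Read 'a': {A, B} → {S, B, D, E}.
Read 'b': {S, B, D, E} → {A, B, D}.
Read 'b': {A, B, D} → {A, B}.

{A, B}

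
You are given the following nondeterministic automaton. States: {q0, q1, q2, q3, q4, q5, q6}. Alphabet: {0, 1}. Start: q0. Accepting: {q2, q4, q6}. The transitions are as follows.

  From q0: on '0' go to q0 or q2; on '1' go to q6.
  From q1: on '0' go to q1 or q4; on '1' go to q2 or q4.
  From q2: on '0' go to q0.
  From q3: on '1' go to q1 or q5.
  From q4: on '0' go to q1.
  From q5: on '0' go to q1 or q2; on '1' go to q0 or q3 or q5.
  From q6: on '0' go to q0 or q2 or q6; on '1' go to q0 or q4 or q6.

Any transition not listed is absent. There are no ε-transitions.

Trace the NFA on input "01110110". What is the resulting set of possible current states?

{q0, q1, q2, q6}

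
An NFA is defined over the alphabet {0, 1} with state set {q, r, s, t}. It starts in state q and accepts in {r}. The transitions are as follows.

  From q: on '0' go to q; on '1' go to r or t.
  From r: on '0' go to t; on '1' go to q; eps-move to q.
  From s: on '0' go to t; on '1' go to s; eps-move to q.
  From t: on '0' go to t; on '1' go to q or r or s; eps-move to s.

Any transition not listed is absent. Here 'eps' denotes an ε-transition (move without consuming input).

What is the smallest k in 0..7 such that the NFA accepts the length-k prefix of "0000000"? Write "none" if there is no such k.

Start in {q}.
Read '0': q→{q}; now {q}.
Read '0': q→{q}; now {q}.
Read '0': q→{q}; now {q}.
Read '0': q→{q}; now {q}.
Read '0': q→{q}; now {q}.
Read '0': q→{q}; now {q}.
Read '0': q→{q}; now {q}.
No reachable set along the way intersects F.

none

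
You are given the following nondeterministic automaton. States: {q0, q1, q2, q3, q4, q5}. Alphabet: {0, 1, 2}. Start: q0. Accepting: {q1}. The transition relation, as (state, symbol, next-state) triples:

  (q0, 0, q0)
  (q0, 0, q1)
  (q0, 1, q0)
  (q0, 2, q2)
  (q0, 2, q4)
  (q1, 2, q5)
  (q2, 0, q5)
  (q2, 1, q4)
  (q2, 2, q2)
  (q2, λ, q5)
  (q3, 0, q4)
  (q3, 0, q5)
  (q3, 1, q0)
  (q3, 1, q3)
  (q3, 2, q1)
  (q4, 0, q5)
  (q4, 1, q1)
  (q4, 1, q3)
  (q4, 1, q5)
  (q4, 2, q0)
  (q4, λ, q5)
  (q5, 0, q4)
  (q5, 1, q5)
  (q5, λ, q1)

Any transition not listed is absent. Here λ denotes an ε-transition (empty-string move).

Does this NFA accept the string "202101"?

Yes

Start in {q0}.
Read '2': q0→{q2, q4}; union {q2, q4}; ε-closure = {q1, q2, q4, q5}.
Read '0': q1→∅, q2→{q5}, q4→{q5}, q5→{q4}; union {q4, q5}; ε-closure = {q1, q4, q5}.
Read '2': q1→{q5}, q4→{q0}, q5→∅; union {q0, q5}; ε-closure = {q0, q1, q5}.
Read '1': q0→{q0}, q1→∅, q5→{q5}; union {q0, q5}; ε-closure = {q0, q1, q5}.
Read '0': q0→{q0, q1}, q1→∅, q5→{q4}; union {q0, q1, q4}; ε-closure = {q0, q1, q4, q5}.
Read '1': q0→{q0}, q1→∅, q4→{q1, q3, q5}, q5→{q5}; now {q0, q1, q3, q5}.
The final set {q0, q1, q3, q5} contains the accepting state q1.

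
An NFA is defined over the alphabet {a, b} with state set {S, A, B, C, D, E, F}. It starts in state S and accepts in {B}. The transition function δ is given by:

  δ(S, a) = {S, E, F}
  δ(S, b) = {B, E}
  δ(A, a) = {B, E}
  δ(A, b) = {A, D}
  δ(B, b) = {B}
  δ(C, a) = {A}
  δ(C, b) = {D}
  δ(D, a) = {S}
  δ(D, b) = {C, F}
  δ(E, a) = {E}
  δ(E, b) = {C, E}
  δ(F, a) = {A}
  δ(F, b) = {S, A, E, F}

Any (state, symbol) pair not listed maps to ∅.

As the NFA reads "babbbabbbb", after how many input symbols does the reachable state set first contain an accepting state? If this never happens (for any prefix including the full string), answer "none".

Start in {S}.
Read 'b': S→{B, E}; now {B, E}.
None of the earlier sets intersect F, but {B, E} does.

1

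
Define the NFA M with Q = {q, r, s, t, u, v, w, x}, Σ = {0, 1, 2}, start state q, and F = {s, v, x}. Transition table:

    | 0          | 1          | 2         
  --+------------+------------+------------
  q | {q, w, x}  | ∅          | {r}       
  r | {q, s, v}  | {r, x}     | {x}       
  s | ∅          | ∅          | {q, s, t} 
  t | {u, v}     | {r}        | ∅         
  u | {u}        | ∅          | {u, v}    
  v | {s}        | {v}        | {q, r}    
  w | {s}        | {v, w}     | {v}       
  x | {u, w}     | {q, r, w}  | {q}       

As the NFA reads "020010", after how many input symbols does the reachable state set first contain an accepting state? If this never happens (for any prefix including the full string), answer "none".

1

Start in {q}.
Read '0': q→{q, w, x}; now {q, w, x}.
None of the earlier sets intersect F, but {q, w, x} does.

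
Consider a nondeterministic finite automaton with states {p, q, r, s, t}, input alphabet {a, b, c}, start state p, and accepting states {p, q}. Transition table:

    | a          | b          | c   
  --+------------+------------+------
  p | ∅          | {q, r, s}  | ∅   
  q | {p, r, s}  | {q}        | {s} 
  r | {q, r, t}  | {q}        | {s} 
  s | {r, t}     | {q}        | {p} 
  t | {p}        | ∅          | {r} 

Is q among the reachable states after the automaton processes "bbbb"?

Yes

Start in {p}.
Read 'b': {p} → {q, r, s}.
Read 'b': {q, r, s} → {q}.
Read 'b': {q} → {q}.
Read 'b': {q} → {q}.
State q is in {q}.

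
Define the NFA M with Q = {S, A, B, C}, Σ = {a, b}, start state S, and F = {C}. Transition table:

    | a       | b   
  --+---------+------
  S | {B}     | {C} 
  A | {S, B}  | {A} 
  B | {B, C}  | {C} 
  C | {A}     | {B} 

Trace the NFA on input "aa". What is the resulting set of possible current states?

{B, C}

Start in {S}.
Read 'a': {S} → {B}.
Read 'a': {B} → {B, C}.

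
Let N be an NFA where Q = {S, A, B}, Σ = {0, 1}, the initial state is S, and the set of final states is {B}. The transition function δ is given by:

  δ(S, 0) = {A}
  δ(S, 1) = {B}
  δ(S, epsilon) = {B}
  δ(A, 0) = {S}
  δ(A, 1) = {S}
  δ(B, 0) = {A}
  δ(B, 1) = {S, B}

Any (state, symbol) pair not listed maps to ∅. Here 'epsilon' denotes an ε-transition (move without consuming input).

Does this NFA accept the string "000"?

Start: ε-closure({S}) = {S, B}.
Read '0': S→{A}, B→{A}; now {A}.
Read '0': A→{S}; union {S}; ε-closure = {S, B}.
Read '0': S→{A}, B→{A}; now {A}.
The final set {A} contains no accepting state.

No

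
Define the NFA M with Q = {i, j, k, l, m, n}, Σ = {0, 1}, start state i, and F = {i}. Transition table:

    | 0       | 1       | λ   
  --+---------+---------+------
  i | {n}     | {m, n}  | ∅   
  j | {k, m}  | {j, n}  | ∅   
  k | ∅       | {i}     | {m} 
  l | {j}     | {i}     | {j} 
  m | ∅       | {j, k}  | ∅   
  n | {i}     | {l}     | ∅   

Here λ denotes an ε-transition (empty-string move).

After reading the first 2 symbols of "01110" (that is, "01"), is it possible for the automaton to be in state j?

Yes

Start in {i}.
Read '0': i→{n}; now {n}.
Read '1': n→{l}; union {l}; ε-closure = {j, l}.
State j is in {j, l}.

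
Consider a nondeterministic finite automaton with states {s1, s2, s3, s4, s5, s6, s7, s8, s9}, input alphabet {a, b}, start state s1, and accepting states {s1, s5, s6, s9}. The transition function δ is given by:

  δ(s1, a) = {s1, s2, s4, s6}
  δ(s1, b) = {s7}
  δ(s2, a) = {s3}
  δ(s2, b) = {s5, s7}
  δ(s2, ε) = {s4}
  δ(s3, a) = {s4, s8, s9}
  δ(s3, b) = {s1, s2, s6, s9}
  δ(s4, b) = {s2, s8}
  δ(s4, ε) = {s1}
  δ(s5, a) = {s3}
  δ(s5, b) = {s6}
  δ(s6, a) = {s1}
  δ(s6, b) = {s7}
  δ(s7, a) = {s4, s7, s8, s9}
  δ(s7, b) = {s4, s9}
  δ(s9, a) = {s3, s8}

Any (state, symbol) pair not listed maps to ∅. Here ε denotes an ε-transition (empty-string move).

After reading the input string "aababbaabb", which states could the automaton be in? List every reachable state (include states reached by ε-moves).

{s1, s2, s4, s5, s6, s7, s8, s9}

Start in {s1}.
Read 'a': {s1} → {s1, s2, s4, s6}.
Read 'a': {s1, s2, s4, s6} → {s1, s2, s3, s4, s6}.
Read 'b': {s1, s2, s3, s4, s6} → {s1, s2, s4, s5, s6, s7, s8, s9}.
Read 'a': {s1, s2, s4, s5, s6, s7, s8, s9} → {s1, s2, s3, s4, s6, s7, s8, s9}.
Read 'b': {s1, s2, s3, s4, s6, s7, s8, s9} → {s1, s2, s4, s5, s6, s7, s8, s9}.
Read 'b': {s1, s2, s4, s5, s6, s7, s8, s9} → {s1, s2, s4, s5, s6, s7, s8, s9}.
Read 'a': {s1, s2, s4, s5, s6, s7, s8, s9} → {s1, s2, s3, s4, s6, s7, s8, s9}.
Read 'a': {s1, s2, s3, s4, s6, s7, s8, s9} → {s1, s2, s3, s4, s6, s7, s8, s9}.
Read 'b': {s1, s2, s3, s4, s6, s7, s8, s9} → {s1, s2, s4, s5, s6, s7, s8, s9}.
Read 'b': {s1, s2, s4, s5, s6, s7, s8, s9} → {s1, s2, s4, s5, s6, s7, s8, s9}.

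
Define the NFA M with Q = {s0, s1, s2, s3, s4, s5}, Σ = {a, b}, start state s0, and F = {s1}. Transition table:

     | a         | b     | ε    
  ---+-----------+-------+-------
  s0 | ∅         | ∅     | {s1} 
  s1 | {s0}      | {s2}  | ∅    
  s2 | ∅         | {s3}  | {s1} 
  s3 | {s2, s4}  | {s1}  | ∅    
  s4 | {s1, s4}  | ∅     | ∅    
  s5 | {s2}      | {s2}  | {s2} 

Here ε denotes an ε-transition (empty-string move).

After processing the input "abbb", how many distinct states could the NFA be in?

3

Start: ε-closure({s0}) = {s0, s1}.
Read 'a': {s0, s1} → {s0, s1}.
Read 'b': {s0, s1} → {s1, s2}.
Read 'b': {s1, s2} → {s1, s2, s3}.
Read 'b': {s1, s2, s3} → {s1, s2, s3}.
That set has 3 states.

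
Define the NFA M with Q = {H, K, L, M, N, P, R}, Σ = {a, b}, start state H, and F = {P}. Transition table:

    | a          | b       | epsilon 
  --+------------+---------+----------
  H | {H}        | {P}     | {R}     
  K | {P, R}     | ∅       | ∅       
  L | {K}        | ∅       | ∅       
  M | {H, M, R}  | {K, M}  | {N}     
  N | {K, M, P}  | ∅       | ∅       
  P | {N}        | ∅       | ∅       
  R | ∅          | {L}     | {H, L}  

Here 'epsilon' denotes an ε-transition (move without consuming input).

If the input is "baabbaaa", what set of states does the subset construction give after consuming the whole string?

{H, K, L, M, N, P, R}

Start: ε-closure({H}) = {H, L, R}.
Read 'b': H→{P}, L→∅, R→{L}; now {L, P}.
Read 'a': L→{K}, P→{N}; now {K, N}.
Read 'a': K→{P, R}, N→{K, M, P}; union {K, M, P, R}; ε-closure = {H, K, L, M, N, P, R}.
Read 'b': H→{P}, K→∅, L→∅, M→{K, M}, N→∅, P→∅, R→{L}; union {K, L, M, P}; ε-closure = {K, L, M, N, P}.
Read 'b': K→∅, L→∅, M→{K, M}, N→∅, P→∅; union {K, M}; ε-closure = {K, M, N}.
Read 'a': K→{P, R}, M→{H, M, R}, N→{K, M, P}; union {H, K, M, P, R}; ε-closure = {H, K, L, M, N, P, R}.
Read 'a': H→{H}, K→{P, R}, L→{K}, M→{H, M, R}, N→{K, M, P}, P→{N}, R→∅; union {H, K, M, N, P, R}; ε-closure = {H, K, L, M, N, P, R}.
Read 'a': H→{H}, K→{P, R}, L→{K}, M→{H, M, R}, N→{K, M, P}, P→{N}, R→∅; union {H, K, M, N, P, R}; ε-closure = {H, K, L, M, N, P, R}.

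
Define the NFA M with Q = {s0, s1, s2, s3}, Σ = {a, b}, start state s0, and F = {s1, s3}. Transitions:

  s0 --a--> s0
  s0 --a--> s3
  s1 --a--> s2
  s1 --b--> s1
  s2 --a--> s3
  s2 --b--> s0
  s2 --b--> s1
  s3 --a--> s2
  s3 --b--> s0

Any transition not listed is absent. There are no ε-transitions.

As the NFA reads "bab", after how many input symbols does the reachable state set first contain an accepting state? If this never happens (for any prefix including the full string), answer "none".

none

Start in {s0}.
Read 'b': s0→∅; now ∅.
The set is empty and remains empty for the remaining 2 symbols.
No reachable set along the way intersects F.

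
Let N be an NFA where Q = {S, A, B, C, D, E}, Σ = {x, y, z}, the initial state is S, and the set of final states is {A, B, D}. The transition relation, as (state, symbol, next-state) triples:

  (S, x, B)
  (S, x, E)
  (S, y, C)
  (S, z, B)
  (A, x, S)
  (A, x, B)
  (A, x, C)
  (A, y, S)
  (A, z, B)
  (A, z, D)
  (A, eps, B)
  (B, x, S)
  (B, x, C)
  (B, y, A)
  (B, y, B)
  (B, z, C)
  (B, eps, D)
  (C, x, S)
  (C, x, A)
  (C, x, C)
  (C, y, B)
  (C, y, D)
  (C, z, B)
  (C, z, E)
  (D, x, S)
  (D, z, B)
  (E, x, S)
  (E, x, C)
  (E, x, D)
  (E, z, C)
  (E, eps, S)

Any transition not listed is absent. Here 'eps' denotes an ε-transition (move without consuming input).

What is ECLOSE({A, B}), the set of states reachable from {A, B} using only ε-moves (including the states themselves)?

Begin with {A, B}.
ε-move B → D; add D.

{A, B, D}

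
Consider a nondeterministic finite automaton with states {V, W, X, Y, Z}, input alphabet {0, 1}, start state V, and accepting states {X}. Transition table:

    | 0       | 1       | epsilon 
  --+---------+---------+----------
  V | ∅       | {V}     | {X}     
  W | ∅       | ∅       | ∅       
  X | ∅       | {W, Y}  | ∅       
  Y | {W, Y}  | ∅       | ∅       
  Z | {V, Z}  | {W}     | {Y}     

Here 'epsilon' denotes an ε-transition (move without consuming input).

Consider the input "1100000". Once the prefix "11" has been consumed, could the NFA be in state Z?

Start: ε-closure({V}) = {V, X}.
Read '1': V→{V}, X→{W, Y}; union {V, W, Y}; ε-closure = {V, W, X, Y}.
Read '1': V→{V}, W→∅, X→{W, Y}, Y→∅; union {V, W, Y}; ε-closure = {V, W, X, Y}.
State Z is not in {V, W, X, Y}.

No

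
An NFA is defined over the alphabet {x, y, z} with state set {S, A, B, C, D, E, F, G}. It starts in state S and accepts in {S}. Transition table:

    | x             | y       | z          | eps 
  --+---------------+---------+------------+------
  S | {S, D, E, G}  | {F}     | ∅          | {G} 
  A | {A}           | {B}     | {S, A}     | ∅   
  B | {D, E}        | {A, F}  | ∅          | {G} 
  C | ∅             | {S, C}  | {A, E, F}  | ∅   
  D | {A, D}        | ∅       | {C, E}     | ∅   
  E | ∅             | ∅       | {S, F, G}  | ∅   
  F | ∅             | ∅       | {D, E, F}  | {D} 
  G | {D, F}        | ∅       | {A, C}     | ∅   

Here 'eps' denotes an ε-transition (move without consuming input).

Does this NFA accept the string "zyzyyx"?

Yes

Start: ε-closure({S}) = {S, G}.
Read 'z': {S, G} → {A, C}.
Read 'y': {A, C} → {S, B, C, G}.
Read 'z': {S, B, C, G} → {A, C, D, E, F}.
Read 'y': {A, C, D, E, F} → {S, B, C, G}.
Read 'y': {S, B, C, G} → {S, A, C, D, F, G}.
Read 'x': {S, A, C, D, F, G} → {S, A, D, E, F, G}.
The final set {S, A, D, E, F, G} contains the accepting state S.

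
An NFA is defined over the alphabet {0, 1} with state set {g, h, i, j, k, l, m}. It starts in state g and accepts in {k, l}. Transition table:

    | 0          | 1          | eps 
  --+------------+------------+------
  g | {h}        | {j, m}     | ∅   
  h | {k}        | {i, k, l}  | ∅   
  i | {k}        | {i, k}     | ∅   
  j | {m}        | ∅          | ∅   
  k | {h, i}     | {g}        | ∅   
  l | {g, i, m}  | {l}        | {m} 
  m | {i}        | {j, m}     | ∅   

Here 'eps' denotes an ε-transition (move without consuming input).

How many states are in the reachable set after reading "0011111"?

2

Start in {g}.
Read '0': {g} → {h}.
Read '0': {h} → {k}.
Read '1': {k} → {g}.
Read '1': {g} → {j, m}.
Read '1': {j, m} → {j, m}.
Read '1': {j, m} → {j, m}.
Read '1': {j, m} → {j, m}.
That set has 2 states.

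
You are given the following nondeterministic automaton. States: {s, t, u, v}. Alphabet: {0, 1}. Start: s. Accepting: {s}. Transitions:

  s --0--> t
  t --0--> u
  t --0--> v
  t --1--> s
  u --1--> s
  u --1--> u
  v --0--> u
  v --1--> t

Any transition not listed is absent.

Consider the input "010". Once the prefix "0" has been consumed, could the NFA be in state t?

Yes

Start in {s}.
Read '0': {s} → {t}.
State t is in {t}.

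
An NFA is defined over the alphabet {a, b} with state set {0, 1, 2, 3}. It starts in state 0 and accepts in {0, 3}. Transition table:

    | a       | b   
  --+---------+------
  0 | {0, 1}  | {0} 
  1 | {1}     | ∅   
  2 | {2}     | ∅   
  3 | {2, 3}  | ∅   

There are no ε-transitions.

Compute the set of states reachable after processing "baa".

Start in {0}.
Read 'b': {0} → {0}.
Read 'a': {0} → {0, 1}.
Read 'a': {0, 1} → {0, 1}.

{0, 1}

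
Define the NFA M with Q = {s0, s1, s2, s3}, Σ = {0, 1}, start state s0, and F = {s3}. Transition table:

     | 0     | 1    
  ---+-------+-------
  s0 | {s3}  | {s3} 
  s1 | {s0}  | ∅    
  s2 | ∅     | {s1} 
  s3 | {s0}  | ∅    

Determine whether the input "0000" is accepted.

No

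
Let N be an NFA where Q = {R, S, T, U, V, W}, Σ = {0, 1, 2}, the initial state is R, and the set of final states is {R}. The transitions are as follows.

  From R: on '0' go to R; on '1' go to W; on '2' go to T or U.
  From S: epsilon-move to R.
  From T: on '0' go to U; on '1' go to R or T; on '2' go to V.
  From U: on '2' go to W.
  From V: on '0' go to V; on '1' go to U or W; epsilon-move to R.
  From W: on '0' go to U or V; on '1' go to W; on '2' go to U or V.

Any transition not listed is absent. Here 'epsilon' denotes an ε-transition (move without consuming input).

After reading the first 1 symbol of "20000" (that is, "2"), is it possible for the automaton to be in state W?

No

Start in {R}.
Read '2': {R} → {T, U}.
State W is not in {T, U}.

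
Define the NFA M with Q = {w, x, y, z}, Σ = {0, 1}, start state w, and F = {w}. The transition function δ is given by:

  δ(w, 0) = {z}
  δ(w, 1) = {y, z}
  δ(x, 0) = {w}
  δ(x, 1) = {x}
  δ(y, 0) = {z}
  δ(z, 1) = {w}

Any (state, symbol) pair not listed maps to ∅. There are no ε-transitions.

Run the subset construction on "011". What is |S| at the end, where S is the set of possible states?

2

Start in {w}.
Read '0': {w} → {z}.
Read '1': {z} → {w}.
Read '1': {w} → {y, z}.
That set has 2 states.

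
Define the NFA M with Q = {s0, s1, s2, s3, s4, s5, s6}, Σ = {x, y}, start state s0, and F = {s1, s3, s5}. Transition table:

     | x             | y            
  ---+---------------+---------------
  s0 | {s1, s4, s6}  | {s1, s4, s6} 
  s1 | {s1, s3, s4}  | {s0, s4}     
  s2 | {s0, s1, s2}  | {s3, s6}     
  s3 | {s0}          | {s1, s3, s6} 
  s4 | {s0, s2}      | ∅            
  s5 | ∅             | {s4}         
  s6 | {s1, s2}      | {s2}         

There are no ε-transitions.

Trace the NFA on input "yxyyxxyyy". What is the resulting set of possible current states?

{s0, s1, s2, s3, s4, s6}

Start in {s0}.
Read 'y': s0→{s1, s4, s6}; now {s1, s4, s6}.
Read 'x': s1→{s1, s3, s4}, s4→{s0, s2}, s6→{s1, s2}; now {s0, s1, s2, s3, s4}.
Read 'y': s0→{s1, s4, s6}, s1→{s0, s4}, s2→{s3, s6}, s3→{s1, s3, s6}, s4→∅; now {s0, s1, s3, s4, s6}.
Read 'y': s0→{s1, s4, s6}, s1→{s0, s4}, s3→{s1, s3, s6}, s4→∅, s6→{s2}; now {s0, s1, s2, s3, s4, s6}.
Read 'x': s0→{s1, s4, s6}, s1→{s1, s3, s4}, s2→{s0, s1, s2}, s3→{s0}, s4→{s0, s2}, s6→{s1, s2}; now {s0, s1, s2, s3, s4, s6}.
Read 'x': s0→{s1, s4, s6}, s1→{s1, s3, s4}, s2→{s0, s1, s2}, s3→{s0}, s4→{s0, s2}, s6→{s1, s2}; now {s0, s1, s2, s3, s4, s6}.
Read 'y': s0→{s1, s4, s6}, s1→{s0, s4}, s2→{s3, s6}, s3→{s1, s3, s6}, s4→∅, s6→{s2}; now {s0, s1, s2, s3, s4, s6}.
Read 'y': s0→{s1, s4, s6}, s1→{s0, s4}, s2→{s3, s6}, s3→{s1, s3, s6}, s4→∅, s6→{s2}; now {s0, s1, s2, s3, s4, s6}.
Read 'y': s0→{s1, s4, s6}, s1→{s0, s4}, s2→{s3, s6}, s3→{s1, s3, s6}, s4→∅, s6→{s2}; now {s0, s1, s2, s3, s4, s6}.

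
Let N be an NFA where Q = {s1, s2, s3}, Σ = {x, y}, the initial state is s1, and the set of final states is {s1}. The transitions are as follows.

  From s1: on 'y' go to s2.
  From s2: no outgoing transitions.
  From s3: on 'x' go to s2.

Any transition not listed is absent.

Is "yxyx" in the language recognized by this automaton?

No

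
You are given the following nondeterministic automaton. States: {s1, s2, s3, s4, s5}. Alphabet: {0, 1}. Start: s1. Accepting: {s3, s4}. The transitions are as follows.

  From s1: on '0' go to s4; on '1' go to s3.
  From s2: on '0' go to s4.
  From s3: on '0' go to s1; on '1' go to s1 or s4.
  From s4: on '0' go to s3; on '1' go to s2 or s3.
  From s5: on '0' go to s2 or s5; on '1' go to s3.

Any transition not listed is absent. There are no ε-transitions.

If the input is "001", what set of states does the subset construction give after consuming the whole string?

{s1, s4}

Start in {s1}.
Read '0': s1→{s4}; now {s4}.
Read '0': s4→{s3}; now {s3}.
Read '1': s3→{s1, s4}; now {s1, s4}.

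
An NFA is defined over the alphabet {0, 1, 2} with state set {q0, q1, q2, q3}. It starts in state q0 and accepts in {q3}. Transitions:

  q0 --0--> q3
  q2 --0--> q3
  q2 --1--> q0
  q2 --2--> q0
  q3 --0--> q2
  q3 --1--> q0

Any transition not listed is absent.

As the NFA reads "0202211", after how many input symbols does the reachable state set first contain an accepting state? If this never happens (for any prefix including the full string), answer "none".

Start in {q0}.
Read '0': {q0} → {q3}.
None of the earlier sets intersect F, but {q3} does.

1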